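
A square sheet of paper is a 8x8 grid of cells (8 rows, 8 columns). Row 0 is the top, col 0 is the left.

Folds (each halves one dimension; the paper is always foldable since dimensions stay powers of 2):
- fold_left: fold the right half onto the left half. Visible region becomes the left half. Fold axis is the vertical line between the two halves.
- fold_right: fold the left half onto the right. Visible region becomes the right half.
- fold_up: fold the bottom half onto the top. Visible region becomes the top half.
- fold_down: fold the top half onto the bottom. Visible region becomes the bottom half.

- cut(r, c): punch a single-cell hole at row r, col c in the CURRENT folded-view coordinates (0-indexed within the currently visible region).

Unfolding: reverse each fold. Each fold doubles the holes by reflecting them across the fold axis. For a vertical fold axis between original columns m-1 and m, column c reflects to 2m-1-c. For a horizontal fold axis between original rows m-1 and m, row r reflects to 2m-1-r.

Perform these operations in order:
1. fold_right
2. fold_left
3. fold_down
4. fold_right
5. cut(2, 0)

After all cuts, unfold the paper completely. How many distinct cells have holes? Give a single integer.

Op 1 fold_right: fold axis v@4; visible region now rows[0,8) x cols[4,8) = 8x4
Op 2 fold_left: fold axis v@6; visible region now rows[0,8) x cols[4,6) = 8x2
Op 3 fold_down: fold axis h@4; visible region now rows[4,8) x cols[4,6) = 4x2
Op 4 fold_right: fold axis v@5; visible region now rows[4,8) x cols[5,6) = 4x1
Op 5 cut(2, 0): punch at orig (6,5); cuts so far [(6, 5)]; region rows[4,8) x cols[5,6) = 4x1
Unfold 1 (reflect across v@5): 2 holes -> [(6, 4), (6, 5)]
Unfold 2 (reflect across h@4): 4 holes -> [(1, 4), (1, 5), (6, 4), (6, 5)]
Unfold 3 (reflect across v@6): 8 holes -> [(1, 4), (1, 5), (1, 6), (1, 7), (6, 4), (6, 5), (6, 6), (6, 7)]
Unfold 4 (reflect across v@4): 16 holes -> [(1, 0), (1, 1), (1, 2), (1, 3), (1, 4), (1, 5), (1, 6), (1, 7), (6, 0), (6, 1), (6, 2), (6, 3), (6, 4), (6, 5), (6, 6), (6, 7)]

Answer: 16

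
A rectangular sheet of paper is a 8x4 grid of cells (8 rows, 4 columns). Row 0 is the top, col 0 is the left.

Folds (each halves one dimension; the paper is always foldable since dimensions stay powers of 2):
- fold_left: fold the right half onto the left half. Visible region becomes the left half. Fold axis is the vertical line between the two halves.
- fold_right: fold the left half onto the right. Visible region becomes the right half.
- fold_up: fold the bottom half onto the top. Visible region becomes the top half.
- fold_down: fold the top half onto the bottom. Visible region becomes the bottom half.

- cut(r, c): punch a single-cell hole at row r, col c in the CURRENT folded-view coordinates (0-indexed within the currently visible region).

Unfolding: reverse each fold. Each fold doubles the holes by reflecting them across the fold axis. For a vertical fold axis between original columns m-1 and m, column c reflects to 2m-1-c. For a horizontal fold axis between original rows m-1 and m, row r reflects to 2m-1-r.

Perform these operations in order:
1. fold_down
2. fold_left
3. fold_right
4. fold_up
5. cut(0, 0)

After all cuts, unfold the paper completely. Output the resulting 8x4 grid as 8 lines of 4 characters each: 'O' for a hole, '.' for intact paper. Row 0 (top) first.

Op 1 fold_down: fold axis h@4; visible region now rows[4,8) x cols[0,4) = 4x4
Op 2 fold_left: fold axis v@2; visible region now rows[4,8) x cols[0,2) = 4x2
Op 3 fold_right: fold axis v@1; visible region now rows[4,8) x cols[1,2) = 4x1
Op 4 fold_up: fold axis h@6; visible region now rows[4,6) x cols[1,2) = 2x1
Op 5 cut(0, 0): punch at orig (4,1); cuts so far [(4, 1)]; region rows[4,6) x cols[1,2) = 2x1
Unfold 1 (reflect across h@6): 2 holes -> [(4, 1), (7, 1)]
Unfold 2 (reflect across v@1): 4 holes -> [(4, 0), (4, 1), (7, 0), (7, 1)]
Unfold 3 (reflect across v@2): 8 holes -> [(4, 0), (4, 1), (4, 2), (4, 3), (7, 0), (7, 1), (7, 2), (7, 3)]
Unfold 4 (reflect across h@4): 16 holes -> [(0, 0), (0, 1), (0, 2), (0, 3), (3, 0), (3, 1), (3, 2), (3, 3), (4, 0), (4, 1), (4, 2), (4, 3), (7, 0), (7, 1), (7, 2), (7, 3)]

Answer: OOOO
....
....
OOOO
OOOO
....
....
OOOO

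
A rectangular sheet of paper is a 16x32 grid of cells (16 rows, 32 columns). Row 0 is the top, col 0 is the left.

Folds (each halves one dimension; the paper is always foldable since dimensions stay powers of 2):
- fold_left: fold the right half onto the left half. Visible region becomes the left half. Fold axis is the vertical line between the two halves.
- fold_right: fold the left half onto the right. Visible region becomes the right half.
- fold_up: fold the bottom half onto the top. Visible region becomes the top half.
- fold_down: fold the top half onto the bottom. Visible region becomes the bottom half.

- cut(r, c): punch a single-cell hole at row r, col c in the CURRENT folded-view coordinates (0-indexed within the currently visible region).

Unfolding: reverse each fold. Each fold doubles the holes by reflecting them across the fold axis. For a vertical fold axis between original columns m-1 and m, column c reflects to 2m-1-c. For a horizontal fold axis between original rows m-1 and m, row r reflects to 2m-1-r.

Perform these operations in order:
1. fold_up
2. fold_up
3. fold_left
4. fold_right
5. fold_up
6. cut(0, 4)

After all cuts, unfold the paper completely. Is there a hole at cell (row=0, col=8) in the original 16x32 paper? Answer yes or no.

Op 1 fold_up: fold axis h@8; visible region now rows[0,8) x cols[0,32) = 8x32
Op 2 fold_up: fold axis h@4; visible region now rows[0,4) x cols[0,32) = 4x32
Op 3 fold_left: fold axis v@16; visible region now rows[0,4) x cols[0,16) = 4x16
Op 4 fold_right: fold axis v@8; visible region now rows[0,4) x cols[8,16) = 4x8
Op 5 fold_up: fold axis h@2; visible region now rows[0,2) x cols[8,16) = 2x8
Op 6 cut(0, 4): punch at orig (0,12); cuts so far [(0, 12)]; region rows[0,2) x cols[8,16) = 2x8
Unfold 1 (reflect across h@2): 2 holes -> [(0, 12), (3, 12)]
Unfold 2 (reflect across v@8): 4 holes -> [(0, 3), (0, 12), (3, 3), (3, 12)]
Unfold 3 (reflect across v@16): 8 holes -> [(0, 3), (0, 12), (0, 19), (0, 28), (3, 3), (3, 12), (3, 19), (3, 28)]
Unfold 4 (reflect across h@4): 16 holes -> [(0, 3), (0, 12), (0, 19), (0, 28), (3, 3), (3, 12), (3, 19), (3, 28), (4, 3), (4, 12), (4, 19), (4, 28), (7, 3), (7, 12), (7, 19), (7, 28)]
Unfold 5 (reflect across h@8): 32 holes -> [(0, 3), (0, 12), (0, 19), (0, 28), (3, 3), (3, 12), (3, 19), (3, 28), (4, 3), (4, 12), (4, 19), (4, 28), (7, 3), (7, 12), (7, 19), (7, 28), (8, 3), (8, 12), (8, 19), (8, 28), (11, 3), (11, 12), (11, 19), (11, 28), (12, 3), (12, 12), (12, 19), (12, 28), (15, 3), (15, 12), (15, 19), (15, 28)]
Holes: [(0, 3), (0, 12), (0, 19), (0, 28), (3, 3), (3, 12), (3, 19), (3, 28), (4, 3), (4, 12), (4, 19), (4, 28), (7, 3), (7, 12), (7, 19), (7, 28), (8, 3), (8, 12), (8, 19), (8, 28), (11, 3), (11, 12), (11, 19), (11, 28), (12, 3), (12, 12), (12, 19), (12, 28), (15, 3), (15, 12), (15, 19), (15, 28)]

Answer: no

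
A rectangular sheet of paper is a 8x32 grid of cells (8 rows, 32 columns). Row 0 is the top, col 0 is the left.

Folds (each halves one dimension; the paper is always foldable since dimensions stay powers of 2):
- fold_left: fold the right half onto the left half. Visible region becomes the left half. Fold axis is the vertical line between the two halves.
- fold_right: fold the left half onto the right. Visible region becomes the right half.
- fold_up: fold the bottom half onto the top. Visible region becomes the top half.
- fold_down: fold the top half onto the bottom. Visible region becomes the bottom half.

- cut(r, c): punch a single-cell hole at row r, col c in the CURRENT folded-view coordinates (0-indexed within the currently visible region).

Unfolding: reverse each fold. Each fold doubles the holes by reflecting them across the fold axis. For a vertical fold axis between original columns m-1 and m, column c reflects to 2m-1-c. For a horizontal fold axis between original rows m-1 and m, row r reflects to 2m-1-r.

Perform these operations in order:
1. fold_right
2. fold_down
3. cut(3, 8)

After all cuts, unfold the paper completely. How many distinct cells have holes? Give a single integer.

Answer: 4

Derivation:
Op 1 fold_right: fold axis v@16; visible region now rows[0,8) x cols[16,32) = 8x16
Op 2 fold_down: fold axis h@4; visible region now rows[4,8) x cols[16,32) = 4x16
Op 3 cut(3, 8): punch at orig (7,24); cuts so far [(7, 24)]; region rows[4,8) x cols[16,32) = 4x16
Unfold 1 (reflect across h@4): 2 holes -> [(0, 24), (7, 24)]
Unfold 2 (reflect across v@16): 4 holes -> [(0, 7), (0, 24), (7, 7), (7, 24)]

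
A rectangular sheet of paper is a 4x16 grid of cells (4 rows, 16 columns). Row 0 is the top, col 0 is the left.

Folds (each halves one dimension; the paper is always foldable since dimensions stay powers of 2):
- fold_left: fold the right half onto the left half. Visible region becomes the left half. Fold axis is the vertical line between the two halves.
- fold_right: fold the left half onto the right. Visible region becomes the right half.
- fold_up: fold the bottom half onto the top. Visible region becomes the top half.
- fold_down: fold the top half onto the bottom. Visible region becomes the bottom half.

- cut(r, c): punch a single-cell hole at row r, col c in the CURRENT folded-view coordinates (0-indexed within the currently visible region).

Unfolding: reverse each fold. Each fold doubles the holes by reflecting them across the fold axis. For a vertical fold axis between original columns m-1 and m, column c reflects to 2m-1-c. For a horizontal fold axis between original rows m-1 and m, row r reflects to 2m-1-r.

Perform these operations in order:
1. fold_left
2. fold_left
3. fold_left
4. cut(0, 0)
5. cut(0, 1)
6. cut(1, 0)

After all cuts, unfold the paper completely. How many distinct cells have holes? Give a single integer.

Op 1 fold_left: fold axis v@8; visible region now rows[0,4) x cols[0,8) = 4x8
Op 2 fold_left: fold axis v@4; visible region now rows[0,4) x cols[0,4) = 4x4
Op 3 fold_left: fold axis v@2; visible region now rows[0,4) x cols[0,2) = 4x2
Op 4 cut(0, 0): punch at orig (0,0); cuts so far [(0, 0)]; region rows[0,4) x cols[0,2) = 4x2
Op 5 cut(0, 1): punch at orig (0,1); cuts so far [(0, 0), (0, 1)]; region rows[0,4) x cols[0,2) = 4x2
Op 6 cut(1, 0): punch at orig (1,0); cuts so far [(0, 0), (0, 1), (1, 0)]; region rows[0,4) x cols[0,2) = 4x2
Unfold 1 (reflect across v@2): 6 holes -> [(0, 0), (0, 1), (0, 2), (0, 3), (1, 0), (1, 3)]
Unfold 2 (reflect across v@4): 12 holes -> [(0, 0), (0, 1), (0, 2), (0, 3), (0, 4), (0, 5), (0, 6), (0, 7), (1, 0), (1, 3), (1, 4), (1, 7)]
Unfold 3 (reflect across v@8): 24 holes -> [(0, 0), (0, 1), (0, 2), (0, 3), (0, 4), (0, 5), (0, 6), (0, 7), (0, 8), (0, 9), (0, 10), (0, 11), (0, 12), (0, 13), (0, 14), (0, 15), (1, 0), (1, 3), (1, 4), (1, 7), (1, 8), (1, 11), (1, 12), (1, 15)]

Answer: 24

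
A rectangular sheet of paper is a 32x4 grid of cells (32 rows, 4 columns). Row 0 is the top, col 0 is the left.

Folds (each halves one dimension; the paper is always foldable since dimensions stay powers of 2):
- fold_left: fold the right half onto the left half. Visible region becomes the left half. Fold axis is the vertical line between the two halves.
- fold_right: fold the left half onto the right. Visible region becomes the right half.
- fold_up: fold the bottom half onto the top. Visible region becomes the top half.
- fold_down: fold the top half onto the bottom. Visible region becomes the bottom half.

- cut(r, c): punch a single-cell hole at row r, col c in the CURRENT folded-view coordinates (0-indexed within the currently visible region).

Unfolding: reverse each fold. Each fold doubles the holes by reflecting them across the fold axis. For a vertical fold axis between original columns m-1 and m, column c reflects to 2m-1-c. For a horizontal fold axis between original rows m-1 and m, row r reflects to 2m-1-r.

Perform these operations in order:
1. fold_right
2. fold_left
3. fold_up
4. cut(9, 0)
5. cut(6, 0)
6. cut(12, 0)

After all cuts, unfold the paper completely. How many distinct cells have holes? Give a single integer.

Answer: 24

Derivation:
Op 1 fold_right: fold axis v@2; visible region now rows[0,32) x cols[2,4) = 32x2
Op 2 fold_left: fold axis v@3; visible region now rows[0,32) x cols[2,3) = 32x1
Op 3 fold_up: fold axis h@16; visible region now rows[0,16) x cols[2,3) = 16x1
Op 4 cut(9, 0): punch at orig (9,2); cuts so far [(9, 2)]; region rows[0,16) x cols[2,3) = 16x1
Op 5 cut(6, 0): punch at orig (6,2); cuts so far [(6, 2), (9, 2)]; region rows[0,16) x cols[2,3) = 16x1
Op 6 cut(12, 0): punch at orig (12,2); cuts so far [(6, 2), (9, 2), (12, 2)]; region rows[0,16) x cols[2,3) = 16x1
Unfold 1 (reflect across h@16): 6 holes -> [(6, 2), (9, 2), (12, 2), (19, 2), (22, 2), (25, 2)]
Unfold 2 (reflect across v@3): 12 holes -> [(6, 2), (6, 3), (9, 2), (9, 3), (12, 2), (12, 3), (19, 2), (19, 3), (22, 2), (22, 3), (25, 2), (25, 3)]
Unfold 3 (reflect across v@2): 24 holes -> [(6, 0), (6, 1), (6, 2), (6, 3), (9, 0), (9, 1), (9, 2), (9, 3), (12, 0), (12, 1), (12, 2), (12, 3), (19, 0), (19, 1), (19, 2), (19, 3), (22, 0), (22, 1), (22, 2), (22, 3), (25, 0), (25, 1), (25, 2), (25, 3)]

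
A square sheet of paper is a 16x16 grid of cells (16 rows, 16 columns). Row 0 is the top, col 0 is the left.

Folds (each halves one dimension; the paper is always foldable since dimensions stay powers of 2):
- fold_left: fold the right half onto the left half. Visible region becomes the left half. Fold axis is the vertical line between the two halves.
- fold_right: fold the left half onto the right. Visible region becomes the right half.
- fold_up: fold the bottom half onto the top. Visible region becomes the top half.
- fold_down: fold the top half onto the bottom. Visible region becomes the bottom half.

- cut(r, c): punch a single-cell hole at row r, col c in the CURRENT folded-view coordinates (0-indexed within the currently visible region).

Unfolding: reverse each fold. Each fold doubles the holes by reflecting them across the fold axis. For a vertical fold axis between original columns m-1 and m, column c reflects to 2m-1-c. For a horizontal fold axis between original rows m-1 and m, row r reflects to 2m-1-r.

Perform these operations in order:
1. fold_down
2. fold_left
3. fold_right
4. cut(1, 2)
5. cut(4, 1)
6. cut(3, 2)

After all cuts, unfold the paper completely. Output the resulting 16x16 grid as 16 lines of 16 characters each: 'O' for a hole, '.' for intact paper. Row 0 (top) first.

Op 1 fold_down: fold axis h@8; visible region now rows[8,16) x cols[0,16) = 8x16
Op 2 fold_left: fold axis v@8; visible region now rows[8,16) x cols[0,8) = 8x8
Op 3 fold_right: fold axis v@4; visible region now rows[8,16) x cols[4,8) = 8x4
Op 4 cut(1, 2): punch at orig (9,6); cuts so far [(9, 6)]; region rows[8,16) x cols[4,8) = 8x4
Op 5 cut(4, 1): punch at orig (12,5); cuts so far [(9, 6), (12, 5)]; region rows[8,16) x cols[4,8) = 8x4
Op 6 cut(3, 2): punch at orig (11,6); cuts so far [(9, 6), (11, 6), (12, 5)]; region rows[8,16) x cols[4,8) = 8x4
Unfold 1 (reflect across v@4): 6 holes -> [(9, 1), (9, 6), (11, 1), (11, 6), (12, 2), (12, 5)]
Unfold 2 (reflect across v@8): 12 holes -> [(9, 1), (9, 6), (9, 9), (9, 14), (11, 1), (11, 6), (11, 9), (11, 14), (12, 2), (12, 5), (12, 10), (12, 13)]
Unfold 3 (reflect across h@8): 24 holes -> [(3, 2), (3, 5), (3, 10), (3, 13), (4, 1), (4, 6), (4, 9), (4, 14), (6, 1), (6, 6), (6, 9), (6, 14), (9, 1), (9, 6), (9, 9), (9, 14), (11, 1), (11, 6), (11, 9), (11, 14), (12, 2), (12, 5), (12, 10), (12, 13)]

Answer: ................
................
................
..O..O....O..O..
.O....O..O....O.
................
.O....O..O....O.
................
................
.O....O..O....O.
................
.O....O..O....O.
..O..O....O..O..
................
................
................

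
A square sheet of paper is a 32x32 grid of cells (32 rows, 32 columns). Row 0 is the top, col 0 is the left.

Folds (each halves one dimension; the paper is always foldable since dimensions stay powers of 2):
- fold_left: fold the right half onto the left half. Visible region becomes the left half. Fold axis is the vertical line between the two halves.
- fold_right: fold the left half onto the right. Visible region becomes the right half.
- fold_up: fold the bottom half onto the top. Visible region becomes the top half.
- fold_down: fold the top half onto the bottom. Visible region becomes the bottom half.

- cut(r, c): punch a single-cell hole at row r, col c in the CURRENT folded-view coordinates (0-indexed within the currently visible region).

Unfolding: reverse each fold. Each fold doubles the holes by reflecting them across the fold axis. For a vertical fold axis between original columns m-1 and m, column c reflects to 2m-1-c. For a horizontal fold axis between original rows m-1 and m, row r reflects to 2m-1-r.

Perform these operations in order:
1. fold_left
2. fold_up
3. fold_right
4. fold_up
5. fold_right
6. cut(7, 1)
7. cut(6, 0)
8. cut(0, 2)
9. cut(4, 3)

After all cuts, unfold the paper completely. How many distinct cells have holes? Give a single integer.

Answer: 128

Derivation:
Op 1 fold_left: fold axis v@16; visible region now rows[0,32) x cols[0,16) = 32x16
Op 2 fold_up: fold axis h@16; visible region now rows[0,16) x cols[0,16) = 16x16
Op 3 fold_right: fold axis v@8; visible region now rows[0,16) x cols[8,16) = 16x8
Op 4 fold_up: fold axis h@8; visible region now rows[0,8) x cols[8,16) = 8x8
Op 5 fold_right: fold axis v@12; visible region now rows[0,8) x cols[12,16) = 8x4
Op 6 cut(7, 1): punch at orig (7,13); cuts so far [(7, 13)]; region rows[0,8) x cols[12,16) = 8x4
Op 7 cut(6, 0): punch at orig (6,12); cuts so far [(6, 12), (7, 13)]; region rows[0,8) x cols[12,16) = 8x4
Op 8 cut(0, 2): punch at orig (0,14); cuts so far [(0, 14), (6, 12), (7, 13)]; region rows[0,8) x cols[12,16) = 8x4
Op 9 cut(4, 3): punch at orig (4,15); cuts so far [(0, 14), (4, 15), (6, 12), (7, 13)]; region rows[0,8) x cols[12,16) = 8x4
Unfold 1 (reflect across v@12): 8 holes -> [(0, 9), (0, 14), (4, 8), (4, 15), (6, 11), (6, 12), (7, 10), (7, 13)]
Unfold 2 (reflect across h@8): 16 holes -> [(0, 9), (0, 14), (4, 8), (4, 15), (6, 11), (6, 12), (7, 10), (7, 13), (8, 10), (8, 13), (9, 11), (9, 12), (11, 8), (11, 15), (15, 9), (15, 14)]
Unfold 3 (reflect across v@8): 32 holes -> [(0, 1), (0, 6), (0, 9), (0, 14), (4, 0), (4, 7), (4, 8), (4, 15), (6, 3), (6, 4), (6, 11), (6, 12), (7, 2), (7, 5), (7, 10), (7, 13), (8, 2), (8, 5), (8, 10), (8, 13), (9, 3), (9, 4), (9, 11), (9, 12), (11, 0), (11, 7), (11, 8), (11, 15), (15, 1), (15, 6), (15, 9), (15, 14)]
Unfold 4 (reflect across h@16): 64 holes -> [(0, 1), (0, 6), (0, 9), (0, 14), (4, 0), (4, 7), (4, 8), (4, 15), (6, 3), (6, 4), (6, 11), (6, 12), (7, 2), (7, 5), (7, 10), (7, 13), (8, 2), (8, 5), (8, 10), (8, 13), (9, 3), (9, 4), (9, 11), (9, 12), (11, 0), (11, 7), (11, 8), (11, 15), (15, 1), (15, 6), (15, 9), (15, 14), (16, 1), (16, 6), (16, 9), (16, 14), (20, 0), (20, 7), (20, 8), (20, 15), (22, 3), (22, 4), (22, 11), (22, 12), (23, 2), (23, 5), (23, 10), (23, 13), (24, 2), (24, 5), (24, 10), (24, 13), (25, 3), (25, 4), (25, 11), (25, 12), (27, 0), (27, 7), (27, 8), (27, 15), (31, 1), (31, 6), (31, 9), (31, 14)]
Unfold 5 (reflect across v@16): 128 holes -> [(0, 1), (0, 6), (0, 9), (0, 14), (0, 17), (0, 22), (0, 25), (0, 30), (4, 0), (4, 7), (4, 8), (4, 15), (4, 16), (4, 23), (4, 24), (4, 31), (6, 3), (6, 4), (6, 11), (6, 12), (6, 19), (6, 20), (6, 27), (6, 28), (7, 2), (7, 5), (7, 10), (7, 13), (7, 18), (7, 21), (7, 26), (7, 29), (8, 2), (8, 5), (8, 10), (8, 13), (8, 18), (8, 21), (8, 26), (8, 29), (9, 3), (9, 4), (9, 11), (9, 12), (9, 19), (9, 20), (9, 27), (9, 28), (11, 0), (11, 7), (11, 8), (11, 15), (11, 16), (11, 23), (11, 24), (11, 31), (15, 1), (15, 6), (15, 9), (15, 14), (15, 17), (15, 22), (15, 25), (15, 30), (16, 1), (16, 6), (16, 9), (16, 14), (16, 17), (16, 22), (16, 25), (16, 30), (20, 0), (20, 7), (20, 8), (20, 15), (20, 16), (20, 23), (20, 24), (20, 31), (22, 3), (22, 4), (22, 11), (22, 12), (22, 19), (22, 20), (22, 27), (22, 28), (23, 2), (23, 5), (23, 10), (23, 13), (23, 18), (23, 21), (23, 26), (23, 29), (24, 2), (24, 5), (24, 10), (24, 13), (24, 18), (24, 21), (24, 26), (24, 29), (25, 3), (25, 4), (25, 11), (25, 12), (25, 19), (25, 20), (25, 27), (25, 28), (27, 0), (27, 7), (27, 8), (27, 15), (27, 16), (27, 23), (27, 24), (27, 31), (31, 1), (31, 6), (31, 9), (31, 14), (31, 17), (31, 22), (31, 25), (31, 30)]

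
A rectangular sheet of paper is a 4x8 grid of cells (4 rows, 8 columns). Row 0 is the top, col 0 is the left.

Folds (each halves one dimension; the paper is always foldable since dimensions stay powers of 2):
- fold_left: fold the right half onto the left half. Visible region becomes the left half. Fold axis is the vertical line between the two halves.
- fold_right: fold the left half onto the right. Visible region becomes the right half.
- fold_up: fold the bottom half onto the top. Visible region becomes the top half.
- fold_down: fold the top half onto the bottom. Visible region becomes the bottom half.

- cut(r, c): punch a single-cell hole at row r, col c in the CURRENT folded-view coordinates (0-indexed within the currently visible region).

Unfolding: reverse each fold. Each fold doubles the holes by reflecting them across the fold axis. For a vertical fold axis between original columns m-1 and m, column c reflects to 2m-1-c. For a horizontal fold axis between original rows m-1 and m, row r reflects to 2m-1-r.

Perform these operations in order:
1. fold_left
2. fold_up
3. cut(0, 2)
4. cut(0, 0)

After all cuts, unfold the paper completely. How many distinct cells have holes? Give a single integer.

Answer: 8

Derivation:
Op 1 fold_left: fold axis v@4; visible region now rows[0,4) x cols[0,4) = 4x4
Op 2 fold_up: fold axis h@2; visible region now rows[0,2) x cols[0,4) = 2x4
Op 3 cut(0, 2): punch at orig (0,2); cuts so far [(0, 2)]; region rows[0,2) x cols[0,4) = 2x4
Op 4 cut(0, 0): punch at orig (0,0); cuts so far [(0, 0), (0, 2)]; region rows[0,2) x cols[0,4) = 2x4
Unfold 1 (reflect across h@2): 4 holes -> [(0, 0), (0, 2), (3, 0), (3, 2)]
Unfold 2 (reflect across v@4): 8 holes -> [(0, 0), (0, 2), (0, 5), (0, 7), (3, 0), (3, 2), (3, 5), (3, 7)]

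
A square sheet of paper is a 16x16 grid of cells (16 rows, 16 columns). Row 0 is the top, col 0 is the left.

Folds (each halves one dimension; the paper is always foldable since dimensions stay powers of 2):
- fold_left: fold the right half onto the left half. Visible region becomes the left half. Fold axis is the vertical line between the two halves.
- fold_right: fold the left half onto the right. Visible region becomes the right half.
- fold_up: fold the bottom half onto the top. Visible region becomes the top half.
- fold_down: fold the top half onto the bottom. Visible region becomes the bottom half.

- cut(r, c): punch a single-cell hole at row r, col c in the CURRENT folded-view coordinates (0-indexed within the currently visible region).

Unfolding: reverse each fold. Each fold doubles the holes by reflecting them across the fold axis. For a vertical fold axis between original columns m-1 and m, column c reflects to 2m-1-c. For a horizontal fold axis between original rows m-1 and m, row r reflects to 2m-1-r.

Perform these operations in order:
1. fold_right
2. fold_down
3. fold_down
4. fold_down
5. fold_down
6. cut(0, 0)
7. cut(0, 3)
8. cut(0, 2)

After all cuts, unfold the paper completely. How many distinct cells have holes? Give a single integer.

Answer: 96

Derivation:
Op 1 fold_right: fold axis v@8; visible region now rows[0,16) x cols[8,16) = 16x8
Op 2 fold_down: fold axis h@8; visible region now rows[8,16) x cols[8,16) = 8x8
Op 3 fold_down: fold axis h@12; visible region now rows[12,16) x cols[8,16) = 4x8
Op 4 fold_down: fold axis h@14; visible region now rows[14,16) x cols[8,16) = 2x8
Op 5 fold_down: fold axis h@15; visible region now rows[15,16) x cols[8,16) = 1x8
Op 6 cut(0, 0): punch at orig (15,8); cuts so far [(15, 8)]; region rows[15,16) x cols[8,16) = 1x8
Op 7 cut(0, 3): punch at orig (15,11); cuts so far [(15, 8), (15, 11)]; region rows[15,16) x cols[8,16) = 1x8
Op 8 cut(0, 2): punch at orig (15,10); cuts so far [(15, 8), (15, 10), (15, 11)]; region rows[15,16) x cols[8,16) = 1x8
Unfold 1 (reflect across h@15): 6 holes -> [(14, 8), (14, 10), (14, 11), (15, 8), (15, 10), (15, 11)]
Unfold 2 (reflect across h@14): 12 holes -> [(12, 8), (12, 10), (12, 11), (13, 8), (13, 10), (13, 11), (14, 8), (14, 10), (14, 11), (15, 8), (15, 10), (15, 11)]
Unfold 3 (reflect across h@12): 24 holes -> [(8, 8), (8, 10), (8, 11), (9, 8), (9, 10), (9, 11), (10, 8), (10, 10), (10, 11), (11, 8), (11, 10), (11, 11), (12, 8), (12, 10), (12, 11), (13, 8), (13, 10), (13, 11), (14, 8), (14, 10), (14, 11), (15, 8), (15, 10), (15, 11)]
Unfold 4 (reflect across h@8): 48 holes -> [(0, 8), (0, 10), (0, 11), (1, 8), (1, 10), (1, 11), (2, 8), (2, 10), (2, 11), (3, 8), (3, 10), (3, 11), (4, 8), (4, 10), (4, 11), (5, 8), (5, 10), (5, 11), (6, 8), (6, 10), (6, 11), (7, 8), (7, 10), (7, 11), (8, 8), (8, 10), (8, 11), (9, 8), (9, 10), (9, 11), (10, 8), (10, 10), (10, 11), (11, 8), (11, 10), (11, 11), (12, 8), (12, 10), (12, 11), (13, 8), (13, 10), (13, 11), (14, 8), (14, 10), (14, 11), (15, 8), (15, 10), (15, 11)]
Unfold 5 (reflect across v@8): 96 holes -> [(0, 4), (0, 5), (0, 7), (0, 8), (0, 10), (0, 11), (1, 4), (1, 5), (1, 7), (1, 8), (1, 10), (1, 11), (2, 4), (2, 5), (2, 7), (2, 8), (2, 10), (2, 11), (3, 4), (3, 5), (3, 7), (3, 8), (3, 10), (3, 11), (4, 4), (4, 5), (4, 7), (4, 8), (4, 10), (4, 11), (5, 4), (5, 5), (5, 7), (5, 8), (5, 10), (5, 11), (6, 4), (6, 5), (6, 7), (6, 8), (6, 10), (6, 11), (7, 4), (7, 5), (7, 7), (7, 8), (7, 10), (7, 11), (8, 4), (8, 5), (8, 7), (8, 8), (8, 10), (8, 11), (9, 4), (9, 5), (9, 7), (9, 8), (9, 10), (9, 11), (10, 4), (10, 5), (10, 7), (10, 8), (10, 10), (10, 11), (11, 4), (11, 5), (11, 7), (11, 8), (11, 10), (11, 11), (12, 4), (12, 5), (12, 7), (12, 8), (12, 10), (12, 11), (13, 4), (13, 5), (13, 7), (13, 8), (13, 10), (13, 11), (14, 4), (14, 5), (14, 7), (14, 8), (14, 10), (14, 11), (15, 4), (15, 5), (15, 7), (15, 8), (15, 10), (15, 11)]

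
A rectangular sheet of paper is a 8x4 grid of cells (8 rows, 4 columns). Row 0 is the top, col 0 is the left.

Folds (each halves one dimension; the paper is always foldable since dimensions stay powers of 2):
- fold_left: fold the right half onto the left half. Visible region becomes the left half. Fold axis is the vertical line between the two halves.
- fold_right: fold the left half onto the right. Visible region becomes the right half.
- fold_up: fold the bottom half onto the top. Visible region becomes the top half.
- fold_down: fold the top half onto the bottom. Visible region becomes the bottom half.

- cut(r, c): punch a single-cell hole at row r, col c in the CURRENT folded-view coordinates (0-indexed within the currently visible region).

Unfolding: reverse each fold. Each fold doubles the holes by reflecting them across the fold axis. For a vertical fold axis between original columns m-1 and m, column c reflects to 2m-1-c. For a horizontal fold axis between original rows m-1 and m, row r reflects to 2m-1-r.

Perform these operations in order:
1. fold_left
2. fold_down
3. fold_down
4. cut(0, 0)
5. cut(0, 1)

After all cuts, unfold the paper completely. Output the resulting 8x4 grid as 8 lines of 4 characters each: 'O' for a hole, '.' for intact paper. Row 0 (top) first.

Answer: ....
OOOO
OOOO
....
....
OOOO
OOOO
....

Derivation:
Op 1 fold_left: fold axis v@2; visible region now rows[0,8) x cols[0,2) = 8x2
Op 2 fold_down: fold axis h@4; visible region now rows[4,8) x cols[0,2) = 4x2
Op 3 fold_down: fold axis h@6; visible region now rows[6,8) x cols[0,2) = 2x2
Op 4 cut(0, 0): punch at orig (6,0); cuts so far [(6, 0)]; region rows[6,8) x cols[0,2) = 2x2
Op 5 cut(0, 1): punch at orig (6,1); cuts so far [(6, 0), (6, 1)]; region rows[6,8) x cols[0,2) = 2x2
Unfold 1 (reflect across h@6): 4 holes -> [(5, 0), (5, 1), (6, 0), (6, 1)]
Unfold 2 (reflect across h@4): 8 holes -> [(1, 0), (1, 1), (2, 0), (2, 1), (5, 0), (5, 1), (6, 0), (6, 1)]
Unfold 3 (reflect across v@2): 16 holes -> [(1, 0), (1, 1), (1, 2), (1, 3), (2, 0), (2, 1), (2, 2), (2, 3), (5, 0), (5, 1), (5, 2), (5, 3), (6, 0), (6, 1), (6, 2), (6, 3)]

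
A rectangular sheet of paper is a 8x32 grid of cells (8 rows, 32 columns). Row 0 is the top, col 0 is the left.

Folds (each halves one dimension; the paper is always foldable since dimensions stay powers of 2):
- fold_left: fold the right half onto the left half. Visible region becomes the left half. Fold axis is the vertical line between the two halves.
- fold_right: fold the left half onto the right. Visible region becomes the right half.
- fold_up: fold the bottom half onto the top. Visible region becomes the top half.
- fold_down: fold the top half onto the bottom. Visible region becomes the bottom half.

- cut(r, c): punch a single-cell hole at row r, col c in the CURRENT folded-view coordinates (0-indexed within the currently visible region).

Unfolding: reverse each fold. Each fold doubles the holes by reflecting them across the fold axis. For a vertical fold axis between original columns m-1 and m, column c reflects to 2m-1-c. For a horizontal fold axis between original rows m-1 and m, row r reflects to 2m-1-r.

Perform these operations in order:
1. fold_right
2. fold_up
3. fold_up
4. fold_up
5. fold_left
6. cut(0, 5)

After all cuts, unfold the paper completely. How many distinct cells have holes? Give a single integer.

Op 1 fold_right: fold axis v@16; visible region now rows[0,8) x cols[16,32) = 8x16
Op 2 fold_up: fold axis h@4; visible region now rows[0,4) x cols[16,32) = 4x16
Op 3 fold_up: fold axis h@2; visible region now rows[0,2) x cols[16,32) = 2x16
Op 4 fold_up: fold axis h@1; visible region now rows[0,1) x cols[16,32) = 1x16
Op 5 fold_left: fold axis v@24; visible region now rows[0,1) x cols[16,24) = 1x8
Op 6 cut(0, 5): punch at orig (0,21); cuts so far [(0, 21)]; region rows[0,1) x cols[16,24) = 1x8
Unfold 1 (reflect across v@24): 2 holes -> [(0, 21), (0, 26)]
Unfold 2 (reflect across h@1): 4 holes -> [(0, 21), (0, 26), (1, 21), (1, 26)]
Unfold 3 (reflect across h@2): 8 holes -> [(0, 21), (0, 26), (1, 21), (1, 26), (2, 21), (2, 26), (3, 21), (3, 26)]
Unfold 4 (reflect across h@4): 16 holes -> [(0, 21), (0, 26), (1, 21), (1, 26), (2, 21), (2, 26), (3, 21), (3, 26), (4, 21), (4, 26), (5, 21), (5, 26), (6, 21), (6, 26), (7, 21), (7, 26)]
Unfold 5 (reflect across v@16): 32 holes -> [(0, 5), (0, 10), (0, 21), (0, 26), (1, 5), (1, 10), (1, 21), (1, 26), (2, 5), (2, 10), (2, 21), (2, 26), (3, 5), (3, 10), (3, 21), (3, 26), (4, 5), (4, 10), (4, 21), (4, 26), (5, 5), (5, 10), (5, 21), (5, 26), (6, 5), (6, 10), (6, 21), (6, 26), (7, 5), (7, 10), (7, 21), (7, 26)]

Answer: 32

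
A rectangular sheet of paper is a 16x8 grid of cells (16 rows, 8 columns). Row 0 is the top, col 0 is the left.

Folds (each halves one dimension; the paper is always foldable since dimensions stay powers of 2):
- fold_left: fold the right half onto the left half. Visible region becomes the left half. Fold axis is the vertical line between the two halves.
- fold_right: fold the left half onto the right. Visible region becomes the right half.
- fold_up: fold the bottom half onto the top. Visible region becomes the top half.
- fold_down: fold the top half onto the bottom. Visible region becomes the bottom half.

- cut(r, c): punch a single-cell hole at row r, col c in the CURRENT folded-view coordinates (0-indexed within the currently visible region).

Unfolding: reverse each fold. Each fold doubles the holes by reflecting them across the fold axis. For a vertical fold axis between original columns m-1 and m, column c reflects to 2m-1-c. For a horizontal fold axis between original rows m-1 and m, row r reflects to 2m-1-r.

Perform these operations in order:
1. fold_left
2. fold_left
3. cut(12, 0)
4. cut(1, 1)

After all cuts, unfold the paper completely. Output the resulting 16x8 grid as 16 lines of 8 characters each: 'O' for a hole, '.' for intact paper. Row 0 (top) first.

Op 1 fold_left: fold axis v@4; visible region now rows[0,16) x cols[0,4) = 16x4
Op 2 fold_left: fold axis v@2; visible region now rows[0,16) x cols[0,2) = 16x2
Op 3 cut(12, 0): punch at orig (12,0); cuts so far [(12, 0)]; region rows[0,16) x cols[0,2) = 16x2
Op 4 cut(1, 1): punch at orig (1,1); cuts so far [(1, 1), (12, 0)]; region rows[0,16) x cols[0,2) = 16x2
Unfold 1 (reflect across v@2): 4 holes -> [(1, 1), (1, 2), (12, 0), (12, 3)]
Unfold 2 (reflect across v@4): 8 holes -> [(1, 1), (1, 2), (1, 5), (1, 6), (12, 0), (12, 3), (12, 4), (12, 7)]

Answer: ........
.OO..OO.
........
........
........
........
........
........
........
........
........
........
O..OO..O
........
........
........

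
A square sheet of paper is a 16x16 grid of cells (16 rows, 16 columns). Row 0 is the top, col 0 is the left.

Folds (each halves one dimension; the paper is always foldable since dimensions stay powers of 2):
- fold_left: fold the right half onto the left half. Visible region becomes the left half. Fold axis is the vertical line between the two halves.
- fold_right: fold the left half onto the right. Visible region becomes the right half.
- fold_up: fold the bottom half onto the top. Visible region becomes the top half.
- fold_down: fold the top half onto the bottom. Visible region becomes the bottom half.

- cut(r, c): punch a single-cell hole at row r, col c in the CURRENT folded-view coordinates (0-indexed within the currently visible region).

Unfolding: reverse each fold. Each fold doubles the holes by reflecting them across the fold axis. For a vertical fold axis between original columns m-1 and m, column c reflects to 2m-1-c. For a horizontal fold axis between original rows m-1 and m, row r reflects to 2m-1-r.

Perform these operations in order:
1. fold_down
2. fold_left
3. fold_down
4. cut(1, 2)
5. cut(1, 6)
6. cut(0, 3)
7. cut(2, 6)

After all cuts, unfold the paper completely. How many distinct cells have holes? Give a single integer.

Answer: 32

Derivation:
Op 1 fold_down: fold axis h@8; visible region now rows[8,16) x cols[0,16) = 8x16
Op 2 fold_left: fold axis v@8; visible region now rows[8,16) x cols[0,8) = 8x8
Op 3 fold_down: fold axis h@12; visible region now rows[12,16) x cols[0,8) = 4x8
Op 4 cut(1, 2): punch at orig (13,2); cuts so far [(13, 2)]; region rows[12,16) x cols[0,8) = 4x8
Op 5 cut(1, 6): punch at orig (13,6); cuts so far [(13, 2), (13, 6)]; region rows[12,16) x cols[0,8) = 4x8
Op 6 cut(0, 3): punch at orig (12,3); cuts so far [(12, 3), (13, 2), (13, 6)]; region rows[12,16) x cols[0,8) = 4x8
Op 7 cut(2, 6): punch at orig (14,6); cuts so far [(12, 3), (13, 2), (13, 6), (14, 6)]; region rows[12,16) x cols[0,8) = 4x8
Unfold 1 (reflect across h@12): 8 holes -> [(9, 6), (10, 2), (10, 6), (11, 3), (12, 3), (13, 2), (13, 6), (14, 6)]
Unfold 2 (reflect across v@8): 16 holes -> [(9, 6), (9, 9), (10, 2), (10, 6), (10, 9), (10, 13), (11, 3), (11, 12), (12, 3), (12, 12), (13, 2), (13, 6), (13, 9), (13, 13), (14, 6), (14, 9)]
Unfold 3 (reflect across h@8): 32 holes -> [(1, 6), (1, 9), (2, 2), (2, 6), (2, 9), (2, 13), (3, 3), (3, 12), (4, 3), (4, 12), (5, 2), (5, 6), (5, 9), (5, 13), (6, 6), (6, 9), (9, 6), (9, 9), (10, 2), (10, 6), (10, 9), (10, 13), (11, 3), (11, 12), (12, 3), (12, 12), (13, 2), (13, 6), (13, 9), (13, 13), (14, 6), (14, 9)]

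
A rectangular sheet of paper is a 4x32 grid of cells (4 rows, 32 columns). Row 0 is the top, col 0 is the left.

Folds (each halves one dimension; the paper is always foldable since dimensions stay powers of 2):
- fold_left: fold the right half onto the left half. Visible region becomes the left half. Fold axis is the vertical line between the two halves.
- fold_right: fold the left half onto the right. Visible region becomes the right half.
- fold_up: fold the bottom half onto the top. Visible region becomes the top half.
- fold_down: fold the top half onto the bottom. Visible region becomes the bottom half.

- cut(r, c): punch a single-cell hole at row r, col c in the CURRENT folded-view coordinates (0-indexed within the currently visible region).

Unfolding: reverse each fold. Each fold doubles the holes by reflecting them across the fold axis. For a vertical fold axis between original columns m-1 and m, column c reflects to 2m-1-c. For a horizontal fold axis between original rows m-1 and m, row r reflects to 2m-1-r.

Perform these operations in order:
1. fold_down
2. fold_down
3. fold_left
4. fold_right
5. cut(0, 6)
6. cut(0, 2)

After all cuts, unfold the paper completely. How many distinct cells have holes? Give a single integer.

Op 1 fold_down: fold axis h@2; visible region now rows[2,4) x cols[0,32) = 2x32
Op 2 fold_down: fold axis h@3; visible region now rows[3,4) x cols[0,32) = 1x32
Op 3 fold_left: fold axis v@16; visible region now rows[3,4) x cols[0,16) = 1x16
Op 4 fold_right: fold axis v@8; visible region now rows[3,4) x cols[8,16) = 1x8
Op 5 cut(0, 6): punch at orig (3,14); cuts so far [(3, 14)]; region rows[3,4) x cols[8,16) = 1x8
Op 6 cut(0, 2): punch at orig (3,10); cuts so far [(3, 10), (3, 14)]; region rows[3,4) x cols[8,16) = 1x8
Unfold 1 (reflect across v@8): 4 holes -> [(3, 1), (3, 5), (3, 10), (3, 14)]
Unfold 2 (reflect across v@16): 8 holes -> [(3, 1), (3, 5), (3, 10), (3, 14), (3, 17), (3, 21), (3, 26), (3, 30)]
Unfold 3 (reflect across h@3): 16 holes -> [(2, 1), (2, 5), (2, 10), (2, 14), (2, 17), (2, 21), (2, 26), (2, 30), (3, 1), (3, 5), (3, 10), (3, 14), (3, 17), (3, 21), (3, 26), (3, 30)]
Unfold 4 (reflect across h@2): 32 holes -> [(0, 1), (0, 5), (0, 10), (0, 14), (0, 17), (0, 21), (0, 26), (0, 30), (1, 1), (1, 5), (1, 10), (1, 14), (1, 17), (1, 21), (1, 26), (1, 30), (2, 1), (2, 5), (2, 10), (2, 14), (2, 17), (2, 21), (2, 26), (2, 30), (3, 1), (3, 5), (3, 10), (3, 14), (3, 17), (3, 21), (3, 26), (3, 30)]

Answer: 32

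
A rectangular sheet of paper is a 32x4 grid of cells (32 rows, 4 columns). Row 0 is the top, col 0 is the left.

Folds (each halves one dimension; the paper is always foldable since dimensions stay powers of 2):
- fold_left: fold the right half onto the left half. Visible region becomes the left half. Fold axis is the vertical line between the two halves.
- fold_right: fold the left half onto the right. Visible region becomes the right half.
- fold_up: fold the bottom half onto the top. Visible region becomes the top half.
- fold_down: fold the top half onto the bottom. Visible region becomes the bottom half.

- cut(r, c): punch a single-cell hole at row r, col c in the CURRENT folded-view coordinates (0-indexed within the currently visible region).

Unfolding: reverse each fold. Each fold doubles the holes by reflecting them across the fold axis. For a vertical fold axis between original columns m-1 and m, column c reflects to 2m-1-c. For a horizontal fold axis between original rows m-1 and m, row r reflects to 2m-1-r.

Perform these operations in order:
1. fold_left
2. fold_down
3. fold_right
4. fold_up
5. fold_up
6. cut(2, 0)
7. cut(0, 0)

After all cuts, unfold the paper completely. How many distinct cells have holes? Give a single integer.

Answer: 64

Derivation:
Op 1 fold_left: fold axis v@2; visible region now rows[0,32) x cols[0,2) = 32x2
Op 2 fold_down: fold axis h@16; visible region now rows[16,32) x cols[0,2) = 16x2
Op 3 fold_right: fold axis v@1; visible region now rows[16,32) x cols[1,2) = 16x1
Op 4 fold_up: fold axis h@24; visible region now rows[16,24) x cols[1,2) = 8x1
Op 5 fold_up: fold axis h@20; visible region now rows[16,20) x cols[1,2) = 4x1
Op 6 cut(2, 0): punch at orig (18,1); cuts so far [(18, 1)]; region rows[16,20) x cols[1,2) = 4x1
Op 7 cut(0, 0): punch at orig (16,1); cuts so far [(16, 1), (18, 1)]; region rows[16,20) x cols[1,2) = 4x1
Unfold 1 (reflect across h@20): 4 holes -> [(16, 1), (18, 1), (21, 1), (23, 1)]
Unfold 2 (reflect across h@24): 8 holes -> [(16, 1), (18, 1), (21, 1), (23, 1), (24, 1), (26, 1), (29, 1), (31, 1)]
Unfold 3 (reflect across v@1): 16 holes -> [(16, 0), (16, 1), (18, 0), (18, 1), (21, 0), (21, 1), (23, 0), (23, 1), (24, 0), (24, 1), (26, 0), (26, 1), (29, 0), (29, 1), (31, 0), (31, 1)]
Unfold 4 (reflect across h@16): 32 holes -> [(0, 0), (0, 1), (2, 0), (2, 1), (5, 0), (5, 1), (7, 0), (7, 1), (8, 0), (8, 1), (10, 0), (10, 1), (13, 0), (13, 1), (15, 0), (15, 1), (16, 0), (16, 1), (18, 0), (18, 1), (21, 0), (21, 1), (23, 0), (23, 1), (24, 0), (24, 1), (26, 0), (26, 1), (29, 0), (29, 1), (31, 0), (31, 1)]
Unfold 5 (reflect across v@2): 64 holes -> [(0, 0), (0, 1), (0, 2), (0, 3), (2, 0), (2, 1), (2, 2), (2, 3), (5, 0), (5, 1), (5, 2), (5, 3), (7, 0), (7, 1), (7, 2), (7, 3), (8, 0), (8, 1), (8, 2), (8, 3), (10, 0), (10, 1), (10, 2), (10, 3), (13, 0), (13, 1), (13, 2), (13, 3), (15, 0), (15, 1), (15, 2), (15, 3), (16, 0), (16, 1), (16, 2), (16, 3), (18, 0), (18, 1), (18, 2), (18, 3), (21, 0), (21, 1), (21, 2), (21, 3), (23, 0), (23, 1), (23, 2), (23, 3), (24, 0), (24, 1), (24, 2), (24, 3), (26, 0), (26, 1), (26, 2), (26, 3), (29, 0), (29, 1), (29, 2), (29, 3), (31, 0), (31, 1), (31, 2), (31, 3)]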